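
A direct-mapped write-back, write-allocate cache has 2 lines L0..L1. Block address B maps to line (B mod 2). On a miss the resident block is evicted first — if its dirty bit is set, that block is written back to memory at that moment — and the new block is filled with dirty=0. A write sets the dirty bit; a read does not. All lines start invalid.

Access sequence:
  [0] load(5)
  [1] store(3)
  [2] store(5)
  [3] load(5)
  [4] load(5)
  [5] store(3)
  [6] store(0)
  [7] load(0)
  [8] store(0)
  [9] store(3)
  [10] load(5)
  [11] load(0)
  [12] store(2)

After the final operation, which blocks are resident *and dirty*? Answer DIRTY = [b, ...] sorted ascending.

DIRTY = [2]

0: R B5 -> L1 miss  d=-]
1: W B3 -> L1 miss  d=D]
2: W B5 -> L1 miss wb->B3  d=D]
3: R B5 -> L1 hit  d=D]
4: R B5 -> L1 hit  d=D]
5: W B3 -> L1 miss wb->B5  d=D]
6: W B0 -> L0 miss  d=D]
7: R B0 -> L0 hit  d=D]
8: W B0 -> L0 hit  d=D]
9: W B3 -> L1 hit  d=D]
10: R B5 -> L1 miss wb->B3  d=-]
11: R B0 -> L0 hit  d=D]
12: W B2 -> L0 miss wb->B0  d=D]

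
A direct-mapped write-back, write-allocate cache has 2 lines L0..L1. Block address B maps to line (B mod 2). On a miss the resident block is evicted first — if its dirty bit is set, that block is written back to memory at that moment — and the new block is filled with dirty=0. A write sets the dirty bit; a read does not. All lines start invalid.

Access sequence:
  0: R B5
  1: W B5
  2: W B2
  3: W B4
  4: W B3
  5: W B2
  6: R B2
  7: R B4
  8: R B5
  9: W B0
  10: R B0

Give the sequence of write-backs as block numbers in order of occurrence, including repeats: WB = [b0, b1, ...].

0: R B5 -> L1 miss  d=-]
1: W B5 -> L1 hit  d=D]
2: W B2 -> L0 miss  d=D]
3: W B4 -> L0 miss wb->B2  d=D]
4: W B3 -> L1 miss wb->B5  d=D]
5: W B2 -> L0 miss wb->B4  d=D]
6: R B2 -> L0 hit  d=D]
7: R B4 -> L0 miss wb->B2  d=-]
8: R B5 -> L1 miss wb->B3  d=-]
9: W B0 -> L0 miss  d=D]
10: R B0 -> L0 hit  d=D]

WB = [2, 5, 4, 2, 3]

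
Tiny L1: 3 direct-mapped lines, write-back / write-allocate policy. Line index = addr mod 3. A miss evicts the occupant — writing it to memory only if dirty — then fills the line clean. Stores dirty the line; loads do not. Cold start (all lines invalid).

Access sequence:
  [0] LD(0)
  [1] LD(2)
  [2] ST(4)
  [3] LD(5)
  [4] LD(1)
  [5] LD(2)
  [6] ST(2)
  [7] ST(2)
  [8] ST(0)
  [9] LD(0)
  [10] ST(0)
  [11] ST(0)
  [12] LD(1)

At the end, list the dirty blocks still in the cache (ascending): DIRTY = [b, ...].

  0 | R B0 → L0 miss [-]
  1 | R B2 → L2 miss [-]
  2 | W B4 → L1 miss [D]
  3 | R B5 → L2 miss [-]
  4 | R B1 → L1 miss wb→B4 [-]
  5 | R B2 → L2 miss [-]
  6 | W B2 → L2 hit [D]
  7 | W B2 → L2 hit [D]
  8 | W B0 → L0 hit [D]
  9 | R B0 → L0 hit [D]
  10 | W B0 → L0 hit [D]
  11 | W B0 → L0 hit [D]
  12 | R B1 → L1 hit [-]

DIRTY = [0, 2]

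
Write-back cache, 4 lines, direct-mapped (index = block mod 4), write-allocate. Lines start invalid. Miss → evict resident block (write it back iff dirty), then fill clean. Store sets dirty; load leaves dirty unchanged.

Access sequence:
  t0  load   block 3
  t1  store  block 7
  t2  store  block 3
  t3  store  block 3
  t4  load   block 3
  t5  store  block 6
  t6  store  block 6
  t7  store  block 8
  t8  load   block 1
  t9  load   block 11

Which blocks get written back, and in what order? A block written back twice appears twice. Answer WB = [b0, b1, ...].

WB = [7, 3]

0: R B3 → L3 miss [-]
1: W B7 → L3 miss [D]
2: W B3 → L3 miss wb→B7 [D]
3: W B3 → L3 hit [D]
4: R B3 → L3 hit [D]
5: W B6 → L2 miss [D]
6: W B6 → L2 hit [D]
7: W B8 → L0 miss [D]
8: R B1 → L1 miss [-]
9: R B11 → L3 miss wb→B3 [-]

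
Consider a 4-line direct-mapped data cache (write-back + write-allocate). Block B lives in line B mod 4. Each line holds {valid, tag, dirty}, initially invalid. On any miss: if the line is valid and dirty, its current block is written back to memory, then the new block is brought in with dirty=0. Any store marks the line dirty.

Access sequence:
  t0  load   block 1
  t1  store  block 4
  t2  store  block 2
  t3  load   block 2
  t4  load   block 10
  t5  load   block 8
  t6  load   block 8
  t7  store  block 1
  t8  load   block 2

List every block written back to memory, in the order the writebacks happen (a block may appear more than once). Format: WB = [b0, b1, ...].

0: R B1 → L1 miss [-]
1: W B4 → L0 miss [D]
2: W B2 → L2 miss [D]
3: R B2 → L2 hit [D]
4: R B10 → L2 miss wb→B2 [-]
5: R B8 → L0 miss wb→B4 [-]
6: R B8 → L0 hit [-]
7: W B1 → L1 hit [D]
8: R B2 → L2 miss [-]

WB = [2, 4]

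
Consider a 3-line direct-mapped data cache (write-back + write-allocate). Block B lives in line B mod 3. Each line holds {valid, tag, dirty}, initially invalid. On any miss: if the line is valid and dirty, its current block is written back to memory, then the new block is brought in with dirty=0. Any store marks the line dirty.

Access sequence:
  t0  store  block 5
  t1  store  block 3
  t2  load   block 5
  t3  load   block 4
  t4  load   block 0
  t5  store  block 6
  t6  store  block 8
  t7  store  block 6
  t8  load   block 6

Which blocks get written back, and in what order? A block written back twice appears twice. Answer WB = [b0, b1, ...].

0: W B5 -> L2 miss  d=D]
1: W B3 -> L0 miss  d=D]
2: R B5 -> L2 hit  d=D]
3: R B4 -> L1 miss  d=-]
4: R B0 -> L0 miss wb->B3  d=-]
5: W B6 -> L0 miss  d=D]
6: W B8 -> L2 miss wb->B5  d=D]
7: W B6 -> L0 hit  d=D]
8: R B6 -> L0 hit  d=D]

WB = [3, 5]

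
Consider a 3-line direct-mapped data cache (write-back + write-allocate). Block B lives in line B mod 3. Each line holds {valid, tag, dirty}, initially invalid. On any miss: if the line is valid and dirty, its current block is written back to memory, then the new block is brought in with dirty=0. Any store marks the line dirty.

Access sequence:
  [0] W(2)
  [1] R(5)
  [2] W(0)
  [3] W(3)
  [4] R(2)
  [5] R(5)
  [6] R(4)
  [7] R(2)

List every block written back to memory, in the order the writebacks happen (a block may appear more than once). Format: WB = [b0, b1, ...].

WB = [2, 0]

0: W B2 -> L2 miss  d=D]
1: R B5 -> L2 miss wb->B2  d=-]
2: W B0 -> L0 miss  d=D]
3: W B3 -> L0 miss wb->B0  d=D]
4: R B2 -> L2 miss  d=-]
5: R B5 -> L2 miss  d=-]
6: R B4 -> L1 miss  d=-]
7: R B2 -> L2 miss  d=-]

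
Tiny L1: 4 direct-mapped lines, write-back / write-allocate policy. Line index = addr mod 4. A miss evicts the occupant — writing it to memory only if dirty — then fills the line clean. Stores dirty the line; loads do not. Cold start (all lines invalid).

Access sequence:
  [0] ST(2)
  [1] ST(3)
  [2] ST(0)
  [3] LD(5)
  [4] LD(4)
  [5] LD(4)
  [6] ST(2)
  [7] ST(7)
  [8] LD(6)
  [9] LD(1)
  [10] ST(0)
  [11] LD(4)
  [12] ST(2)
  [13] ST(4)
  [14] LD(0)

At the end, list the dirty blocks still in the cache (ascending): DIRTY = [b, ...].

DIRTY = [2, 7]

0: W B2 -> L2 miss  d=D]
1: W B3 -> L3 miss  d=D]
2: W B0 -> L0 miss  d=D]
3: R B5 -> L1 miss  d=-]
4: R B4 -> L0 miss wb->B0  d=-]
5: R B4 -> L0 hit  d=-]
6: W B2 -> L2 hit  d=D]
7: W B7 -> L3 miss wb->B3  d=D]
8: R B6 -> L2 miss wb->B2  d=-]
9: R B1 -> L1 miss  d=-]
10: W B0 -> L0 miss  d=D]
11: R B4 -> L0 miss wb->B0  d=-]
12: W B2 -> L2 miss  d=D]
13: W B4 -> L0 hit  d=D]
14: R B0 -> L0 miss wb->B4  d=-]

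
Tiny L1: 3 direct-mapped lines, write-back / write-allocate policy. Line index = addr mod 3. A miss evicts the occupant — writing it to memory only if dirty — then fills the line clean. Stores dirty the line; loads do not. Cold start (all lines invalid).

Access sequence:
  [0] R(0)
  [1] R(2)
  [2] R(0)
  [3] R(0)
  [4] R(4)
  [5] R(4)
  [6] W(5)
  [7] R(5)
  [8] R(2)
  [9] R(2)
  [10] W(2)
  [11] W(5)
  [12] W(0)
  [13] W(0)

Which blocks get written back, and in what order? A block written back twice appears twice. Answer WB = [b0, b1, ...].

WB = [5, 2]

0: R B0 → L0 miss [-]
1: R B2 → L2 miss [-]
2: R B0 → L0 hit [-]
3: R B0 → L0 hit [-]
4: R B4 → L1 miss [-]
5: R B4 → L1 hit [-]
6: W B5 → L2 miss [D]
7: R B5 → L2 hit [D]
8: R B2 → L2 miss wb→B5 [-]
9: R B2 → L2 hit [-]
10: W B2 → L2 hit [D]
11: W B5 → L2 miss wb→B2 [D]
12: W B0 → L0 hit [D]
13: W B0 → L0 hit [D]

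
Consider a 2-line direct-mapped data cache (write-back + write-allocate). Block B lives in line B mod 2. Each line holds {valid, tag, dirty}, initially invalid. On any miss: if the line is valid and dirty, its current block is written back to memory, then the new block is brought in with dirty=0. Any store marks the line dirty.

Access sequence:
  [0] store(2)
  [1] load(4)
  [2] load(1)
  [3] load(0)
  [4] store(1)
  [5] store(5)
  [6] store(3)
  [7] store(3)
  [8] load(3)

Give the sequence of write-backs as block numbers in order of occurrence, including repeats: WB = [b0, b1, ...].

  0 | W B2 → L0 miss [D]
  1 | R B4 → L0 miss wb→B2 [-]
  2 | R B1 → L1 miss [-]
  3 | R B0 → L0 miss [-]
  4 | W B1 → L1 hit [D]
  5 | W B5 → L1 miss wb→B1 [D]
  6 | W B3 → L1 miss wb→B5 [D]
  7 | W B3 → L1 hit [D]
  8 | R B3 → L1 hit [D]

WB = [2, 1, 5]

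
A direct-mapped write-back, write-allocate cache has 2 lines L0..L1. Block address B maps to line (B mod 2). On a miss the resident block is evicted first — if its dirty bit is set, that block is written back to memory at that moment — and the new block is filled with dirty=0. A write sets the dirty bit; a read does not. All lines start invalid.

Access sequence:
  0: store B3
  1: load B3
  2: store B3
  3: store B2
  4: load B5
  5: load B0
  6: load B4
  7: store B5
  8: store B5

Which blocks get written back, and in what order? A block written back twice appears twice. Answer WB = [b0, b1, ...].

0: W B3 → L1 miss [D]
1: R B3 → L1 hit [D]
2: W B3 → L1 hit [D]
3: W B2 → L0 miss [D]
4: R B5 → L1 miss wb→B3 [-]
5: R B0 → L0 miss wb→B2 [-]
6: R B4 → L0 miss [-]
7: W B5 → L1 hit [D]
8: W B5 → L1 hit [D]

WB = [3, 2]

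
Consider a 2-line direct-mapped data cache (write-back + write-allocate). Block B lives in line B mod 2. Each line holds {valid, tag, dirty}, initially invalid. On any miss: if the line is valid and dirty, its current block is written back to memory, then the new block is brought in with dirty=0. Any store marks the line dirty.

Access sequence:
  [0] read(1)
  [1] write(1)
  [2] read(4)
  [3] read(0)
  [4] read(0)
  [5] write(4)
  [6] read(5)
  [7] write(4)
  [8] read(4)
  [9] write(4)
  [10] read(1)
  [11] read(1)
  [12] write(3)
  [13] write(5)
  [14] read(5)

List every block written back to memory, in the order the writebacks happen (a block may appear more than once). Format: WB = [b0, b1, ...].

  0 | R B1 → L1 miss [-]
  1 | W B1 → L1 hit [D]
  2 | R B4 → L0 miss [-]
  3 | R B0 → L0 miss [-]
  4 | R B0 → L0 hit [-]
  5 | W B4 → L0 miss [D]
  6 | R B5 → L1 miss wb→B1 [-]
  7 | W B4 → L0 hit [D]
  8 | R B4 → L0 hit [D]
  9 | W B4 → L0 hit [D]
  10 | R B1 → L1 miss [-]
  11 | R B1 → L1 hit [-]
  12 | W B3 → L1 miss [D]
  13 | W B5 → L1 miss wb→B3 [D]
  14 | R B5 → L1 hit [D]

WB = [1, 3]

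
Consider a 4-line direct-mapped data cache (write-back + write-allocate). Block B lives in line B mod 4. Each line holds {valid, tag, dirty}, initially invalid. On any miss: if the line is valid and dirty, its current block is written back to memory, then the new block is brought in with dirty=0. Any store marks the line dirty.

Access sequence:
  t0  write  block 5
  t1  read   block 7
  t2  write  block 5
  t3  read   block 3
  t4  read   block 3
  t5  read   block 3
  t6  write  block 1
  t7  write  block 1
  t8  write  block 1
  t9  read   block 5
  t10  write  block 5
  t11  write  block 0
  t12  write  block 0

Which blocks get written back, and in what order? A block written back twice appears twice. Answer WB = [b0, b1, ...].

0: W B5 -> L1 miss  d=D]
1: R B7 -> L3 miss  d=-]
2: W B5 -> L1 hit  d=D]
3: R B3 -> L3 miss  d=-]
4: R B3 -> L3 hit  d=-]
5: R B3 -> L3 hit  d=-]
6: W B1 -> L1 miss wb->B5  d=D]
7: W B1 -> L1 hit  d=D]
8: W B1 -> L1 hit  d=D]
9: R B5 -> L1 miss wb->B1  d=-]
10: W B5 -> L1 hit  d=D]
11: W B0 -> L0 miss  d=D]
12: W B0 -> L0 hit  d=D]

WB = [5, 1]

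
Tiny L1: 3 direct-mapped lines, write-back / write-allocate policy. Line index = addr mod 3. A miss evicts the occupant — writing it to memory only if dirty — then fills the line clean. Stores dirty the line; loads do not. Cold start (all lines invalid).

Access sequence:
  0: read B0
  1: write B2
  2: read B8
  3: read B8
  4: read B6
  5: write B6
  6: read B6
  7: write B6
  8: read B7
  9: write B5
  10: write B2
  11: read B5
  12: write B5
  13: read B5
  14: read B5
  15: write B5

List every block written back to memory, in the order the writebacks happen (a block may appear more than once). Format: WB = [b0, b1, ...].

WB = [2, 5, 2]

  0 | R B0 → L0 miss [-]
  1 | W B2 → L2 miss [D]
  2 | R B8 → L2 miss wb→B2 [-]
  3 | R B8 → L2 hit [-]
  4 | R B6 → L0 miss [-]
  5 | W B6 → L0 hit [D]
  6 | R B6 → L0 hit [D]
  7 | W B6 → L0 hit [D]
  8 | R B7 → L1 miss [-]
  9 | W B5 → L2 miss [D]
  10 | W B2 → L2 miss wb→B5 [D]
  11 | R B5 → L2 miss wb→B2 [-]
  12 | W B5 → L2 hit [D]
  13 | R B5 → L2 hit [D]
  14 | R B5 → L2 hit [D]
  15 | W B5 → L2 hit [D]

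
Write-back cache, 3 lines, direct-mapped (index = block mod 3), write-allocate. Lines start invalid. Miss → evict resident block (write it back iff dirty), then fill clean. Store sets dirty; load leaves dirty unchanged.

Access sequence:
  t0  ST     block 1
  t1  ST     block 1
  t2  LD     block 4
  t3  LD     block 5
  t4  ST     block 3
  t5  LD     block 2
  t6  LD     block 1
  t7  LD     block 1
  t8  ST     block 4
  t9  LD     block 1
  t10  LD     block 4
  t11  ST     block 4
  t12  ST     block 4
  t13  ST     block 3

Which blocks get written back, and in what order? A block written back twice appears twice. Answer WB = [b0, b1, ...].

0: W B1 -> L1 miss  d=D]
1: W B1 -> L1 hit  d=D]
2: R B4 -> L1 miss wb->B1  d=-]
3: R B5 -> L2 miss  d=-]
4: W B3 -> L0 miss  d=D]
5: R B2 -> L2 miss  d=-]
6: R B1 -> L1 miss  d=-]
7: R B1 -> L1 hit  d=-]
8: W B4 -> L1 miss  d=D]
9: R B1 -> L1 miss wb->B4  d=-]
10: R B4 -> L1 miss  d=-]
11: W B4 -> L1 hit  d=D]
12: W B4 -> L1 hit  d=D]
13: W B3 -> L0 hit  d=D]

WB = [1, 4]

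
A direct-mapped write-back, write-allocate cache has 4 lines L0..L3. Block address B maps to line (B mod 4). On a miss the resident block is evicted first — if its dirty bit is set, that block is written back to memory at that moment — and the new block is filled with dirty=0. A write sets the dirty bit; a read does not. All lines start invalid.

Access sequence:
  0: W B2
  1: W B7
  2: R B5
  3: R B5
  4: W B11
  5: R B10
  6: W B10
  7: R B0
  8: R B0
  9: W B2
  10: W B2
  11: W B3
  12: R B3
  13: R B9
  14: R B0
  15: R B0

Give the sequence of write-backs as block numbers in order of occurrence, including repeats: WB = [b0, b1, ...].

WB = [7, 2, 10, 11]

  0 | W B2 → L2 miss [D]
  1 | W B7 → L3 miss [D]
  2 | R B5 → L1 miss [-]
  3 | R B5 → L1 hit [-]
  4 | W B11 → L3 miss wb→B7 [D]
  5 | R B10 → L2 miss wb→B2 [-]
  6 | W B10 → L2 hit [D]
  7 | R B0 → L0 miss [-]
  8 | R B0 → L0 hit [-]
  9 | W B2 → L2 miss wb→B10 [D]
  10 | W B2 → L2 hit [D]
  11 | W B3 → L3 miss wb→B11 [D]
  12 | R B3 → L3 hit [D]
  13 | R B9 → L1 miss [-]
  14 | R B0 → L0 hit [-]
  15 | R B0 → L0 hit [-]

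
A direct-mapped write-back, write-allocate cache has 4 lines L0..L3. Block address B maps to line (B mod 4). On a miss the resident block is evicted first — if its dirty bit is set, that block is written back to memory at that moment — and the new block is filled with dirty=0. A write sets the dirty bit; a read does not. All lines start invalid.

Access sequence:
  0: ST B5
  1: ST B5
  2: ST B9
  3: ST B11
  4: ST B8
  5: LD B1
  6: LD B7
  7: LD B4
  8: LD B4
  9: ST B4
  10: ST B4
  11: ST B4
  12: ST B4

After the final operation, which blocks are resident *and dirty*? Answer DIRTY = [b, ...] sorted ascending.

DIRTY = [4]

0: W B5 → L1 miss [D]
1: W B5 → L1 hit [D]
2: W B9 → L1 miss wb→B5 [D]
3: W B11 → L3 miss [D]
4: W B8 → L0 miss [D]
5: R B1 → L1 miss wb→B9 [-]
6: R B7 → L3 miss wb→B11 [-]
7: R B4 → L0 miss wb→B8 [-]
8: R B4 → L0 hit [-]
9: W B4 → L0 hit [D]
10: W B4 → L0 hit [D]
11: W B4 → L0 hit [D]
12: W B4 → L0 hit [D]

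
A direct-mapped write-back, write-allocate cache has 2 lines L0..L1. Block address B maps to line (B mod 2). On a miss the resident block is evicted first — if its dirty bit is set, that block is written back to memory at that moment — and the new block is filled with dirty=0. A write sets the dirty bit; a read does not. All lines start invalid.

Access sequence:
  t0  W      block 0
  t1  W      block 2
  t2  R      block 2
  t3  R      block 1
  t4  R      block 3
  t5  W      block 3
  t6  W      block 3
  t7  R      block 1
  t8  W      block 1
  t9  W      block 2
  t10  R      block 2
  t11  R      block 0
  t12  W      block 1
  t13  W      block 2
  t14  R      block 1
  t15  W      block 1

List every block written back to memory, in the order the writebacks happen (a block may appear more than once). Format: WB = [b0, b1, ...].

WB = [0, 3, 2]

0: W B0 → L0 miss [D]
1: W B2 → L0 miss wb→B0 [D]
2: R B2 → L0 hit [D]
3: R B1 → L1 miss [-]
4: R B3 → L1 miss [-]
5: W B3 → L1 hit [D]
6: W B3 → L1 hit [D]
7: R B1 → L1 miss wb→B3 [-]
8: W B1 → L1 hit [D]
9: W B2 → L0 hit [D]
10: R B2 → L0 hit [D]
11: R B0 → L0 miss wb→B2 [-]
12: W B1 → L1 hit [D]
13: W B2 → L0 miss [D]
14: R B1 → L1 hit [D]
15: W B1 → L1 hit [D]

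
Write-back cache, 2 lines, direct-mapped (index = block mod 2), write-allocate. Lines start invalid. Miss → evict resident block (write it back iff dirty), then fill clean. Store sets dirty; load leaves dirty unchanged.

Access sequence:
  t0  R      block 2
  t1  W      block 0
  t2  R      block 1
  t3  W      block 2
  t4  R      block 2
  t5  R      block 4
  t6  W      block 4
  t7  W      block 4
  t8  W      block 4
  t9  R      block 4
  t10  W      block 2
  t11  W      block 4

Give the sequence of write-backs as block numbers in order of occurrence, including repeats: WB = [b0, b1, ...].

0: R B2 → L0 miss [-]
1: W B0 → L0 miss [D]
2: R B1 → L1 miss [-]
3: W B2 → L0 miss wb→B0 [D]
4: R B2 → L0 hit [D]
5: R B4 → L0 miss wb→B2 [-]
6: W B4 → L0 hit [D]
7: W B4 → L0 hit [D]
8: W B4 → L0 hit [D]
9: R B4 → L0 hit [D]
10: W B2 → L0 miss wb→B4 [D]
11: W B4 → L0 miss wb→B2 [D]

WB = [0, 2, 4, 2]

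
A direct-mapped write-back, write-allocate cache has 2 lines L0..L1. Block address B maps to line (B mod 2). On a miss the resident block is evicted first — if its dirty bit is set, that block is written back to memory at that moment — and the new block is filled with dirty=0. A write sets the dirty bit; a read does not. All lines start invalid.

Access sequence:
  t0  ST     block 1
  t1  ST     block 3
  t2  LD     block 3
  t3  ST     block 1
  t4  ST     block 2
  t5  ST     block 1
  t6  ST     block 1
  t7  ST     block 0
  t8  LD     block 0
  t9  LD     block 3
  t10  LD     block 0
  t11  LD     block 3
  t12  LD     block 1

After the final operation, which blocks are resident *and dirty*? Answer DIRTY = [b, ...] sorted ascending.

0: W B1 -> L1 miss  d=D]
1: W B3 -> L1 miss wb->B1  d=D]
2: R B3 -> L1 hit  d=D]
3: W B1 -> L1 miss wb->B3  d=D]
4: W B2 -> L0 miss  d=D]
5: W B1 -> L1 hit  d=D]
6: W B1 -> L1 hit  d=D]
7: W B0 -> L0 miss wb->B2  d=D]
8: R B0 -> L0 hit  d=D]
9: R B3 -> L1 miss wb->B1  d=-]
10: R B0 -> L0 hit  d=D]
11: R B3 -> L1 hit  d=-]
12: R B1 -> L1 miss  d=-]

DIRTY = [0]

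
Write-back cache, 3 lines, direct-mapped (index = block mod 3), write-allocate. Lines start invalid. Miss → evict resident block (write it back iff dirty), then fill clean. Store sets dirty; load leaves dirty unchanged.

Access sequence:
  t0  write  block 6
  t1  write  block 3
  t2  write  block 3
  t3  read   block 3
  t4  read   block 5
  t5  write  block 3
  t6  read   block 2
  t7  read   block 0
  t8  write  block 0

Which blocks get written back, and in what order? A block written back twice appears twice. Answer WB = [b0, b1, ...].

0: W B6 -> L0 miss  d=D]
1: W B3 -> L0 miss wb->B6  d=D]
2: W B3 -> L0 hit  d=D]
3: R B3 -> L0 hit  d=D]
4: R B5 -> L2 miss  d=-]
5: W B3 -> L0 hit  d=D]
6: R B2 -> L2 miss  d=-]
7: R B0 -> L0 miss wb->B3  d=-]
8: W B0 -> L0 hit  d=D]

WB = [6, 3]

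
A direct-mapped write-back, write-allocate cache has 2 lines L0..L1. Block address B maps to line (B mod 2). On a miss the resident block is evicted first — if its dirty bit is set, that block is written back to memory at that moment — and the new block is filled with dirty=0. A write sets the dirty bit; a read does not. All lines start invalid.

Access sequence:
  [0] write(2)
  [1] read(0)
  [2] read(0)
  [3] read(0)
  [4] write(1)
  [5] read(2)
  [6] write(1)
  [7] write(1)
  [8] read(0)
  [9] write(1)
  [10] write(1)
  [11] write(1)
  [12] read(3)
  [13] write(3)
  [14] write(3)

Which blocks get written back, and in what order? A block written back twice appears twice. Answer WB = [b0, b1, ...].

WB = [2, 1]

0: W B2 -> L0 miss  d=D]
1: R B0 -> L0 miss wb->B2  d=-]
2: R B0 -> L0 hit  d=-]
3: R B0 -> L0 hit  d=-]
4: W B1 -> L1 miss  d=D]
5: R B2 -> L0 miss  d=-]
6: W B1 -> L1 hit  d=D]
7: W B1 -> L1 hit  d=D]
8: R B0 -> L0 miss  d=-]
9: W B1 -> L1 hit  d=D]
10: W B1 -> L1 hit  d=D]
11: W B1 -> L1 hit  d=D]
12: R B3 -> L1 miss wb->B1  d=-]
13: W B3 -> L1 hit  d=D]
14: W B3 -> L1 hit  d=D]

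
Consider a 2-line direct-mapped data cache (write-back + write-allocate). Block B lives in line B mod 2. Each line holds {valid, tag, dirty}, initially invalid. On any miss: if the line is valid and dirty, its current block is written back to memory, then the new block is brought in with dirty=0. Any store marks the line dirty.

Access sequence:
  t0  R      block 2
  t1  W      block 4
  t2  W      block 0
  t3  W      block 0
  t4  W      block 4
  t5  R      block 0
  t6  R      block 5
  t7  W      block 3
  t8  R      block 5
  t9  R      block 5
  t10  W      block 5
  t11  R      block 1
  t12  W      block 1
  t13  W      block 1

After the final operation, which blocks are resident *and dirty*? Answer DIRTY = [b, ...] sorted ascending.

  0 | R B2 → L0 miss [-]
  1 | W B4 → L0 miss [D]
  2 | W B0 → L0 miss wb→B4 [D]
  3 | W B0 → L0 hit [D]
  4 | W B4 → L0 miss wb→B0 [D]
  5 | R B0 → L0 miss wb→B4 [-]
  6 | R B5 → L1 miss [-]
  7 | W B3 → L1 miss [D]
  8 | R B5 → L1 miss wb→B3 [-]
  9 | R B5 → L1 hit [-]
  10 | W B5 → L1 hit [D]
  11 | R B1 → L1 miss wb→B5 [-]
  12 | W B1 → L1 hit [D]
  13 | W B1 → L1 hit [D]

DIRTY = [1]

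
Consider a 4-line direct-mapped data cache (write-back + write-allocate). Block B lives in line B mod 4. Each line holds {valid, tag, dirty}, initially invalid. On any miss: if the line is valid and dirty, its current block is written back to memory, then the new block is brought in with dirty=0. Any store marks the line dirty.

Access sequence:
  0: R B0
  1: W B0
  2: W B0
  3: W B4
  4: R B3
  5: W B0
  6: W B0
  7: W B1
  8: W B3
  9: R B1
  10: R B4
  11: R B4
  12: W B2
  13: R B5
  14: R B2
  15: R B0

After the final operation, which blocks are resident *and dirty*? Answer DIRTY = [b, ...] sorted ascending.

DIRTY = [2, 3]

  0 | R B0 → L0 miss [-]
  1 | W B0 → L0 hit [D]
  2 | W B0 → L0 hit [D]
  3 | W B4 → L0 miss wb→B0 [D]
  4 | R B3 → L3 miss [-]
  5 | W B0 → L0 miss wb→B4 [D]
  6 | W B0 → L0 hit [D]
  7 | W B1 → L1 miss [D]
  8 | W B3 → L3 hit [D]
  9 | R B1 → L1 hit [D]
  10 | R B4 → L0 miss wb→B0 [-]
  11 | R B4 → L0 hit [-]
  12 | W B2 → L2 miss [D]
  13 | R B5 → L1 miss wb→B1 [-]
  14 | R B2 → L2 hit [D]
  15 | R B0 → L0 miss [-]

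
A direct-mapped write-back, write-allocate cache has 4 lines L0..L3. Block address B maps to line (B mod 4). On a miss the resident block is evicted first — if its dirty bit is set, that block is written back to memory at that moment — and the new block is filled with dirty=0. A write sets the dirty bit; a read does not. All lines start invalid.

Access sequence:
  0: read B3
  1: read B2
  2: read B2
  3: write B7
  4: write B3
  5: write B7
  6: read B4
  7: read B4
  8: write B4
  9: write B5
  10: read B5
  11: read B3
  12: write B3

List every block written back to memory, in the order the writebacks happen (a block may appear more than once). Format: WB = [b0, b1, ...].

WB = [7, 3, 7]

  0 | R B3 → L3 miss [-]
  1 | R B2 → L2 miss [-]
  2 | R B2 → L2 hit [-]
  3 | W B7 → L3 miss [D]
  4 | W B3 → L3 miss wb→B7 [D]
  5 | W B7 → L3 miss wb→B3 [D]
  6 | R B4 → L0 miss [-]
  7 | R B4 → L0 hit [-]
  8 | W B4 → L0 hit [D]
  9 | W B5 → L1 miss [D]
  10 | R B5 → L1 hit [D]
  11 | R B3 → L3 miss wb→B7 [-]
  12 | W B3 → L3 hit [D]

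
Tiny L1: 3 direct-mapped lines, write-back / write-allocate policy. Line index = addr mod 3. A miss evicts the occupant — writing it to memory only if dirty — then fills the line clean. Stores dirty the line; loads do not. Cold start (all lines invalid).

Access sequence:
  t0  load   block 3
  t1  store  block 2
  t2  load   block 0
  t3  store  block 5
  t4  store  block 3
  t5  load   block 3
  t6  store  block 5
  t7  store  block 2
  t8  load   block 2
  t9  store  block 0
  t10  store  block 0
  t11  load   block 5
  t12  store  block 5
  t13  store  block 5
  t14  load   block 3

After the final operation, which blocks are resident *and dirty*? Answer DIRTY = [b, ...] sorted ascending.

DIRTY = [5]

0: R B3 -> L0 miss  d=-]
1: W B2 -> L2 miss  d=D]
2: R B0 -> L0 miss  d=-]
3: W B5 -> L2 miss wb->B2  d=D]
4: W B3 -> L0 miss  d=D]
5: R B3 -> L0 hit  d=D]
6: W B5 -> L2 hit  d=D]
7: W B2 -> L2 miss wb->B5  d=D]
8: R B2 -> L2 hit  d=D]
9: W B0 -> L0 miss wb->B3  d=D]
10: W B0 -> L0 hit  d=D]
11: R B5 -> L2 miss wb->B2  d=-]
12: W B5 -> L2 hit  d=D]
13: W B5 -> L2 hit  d=D]
14: R B3 -> L0 miss wb->B0  d=-]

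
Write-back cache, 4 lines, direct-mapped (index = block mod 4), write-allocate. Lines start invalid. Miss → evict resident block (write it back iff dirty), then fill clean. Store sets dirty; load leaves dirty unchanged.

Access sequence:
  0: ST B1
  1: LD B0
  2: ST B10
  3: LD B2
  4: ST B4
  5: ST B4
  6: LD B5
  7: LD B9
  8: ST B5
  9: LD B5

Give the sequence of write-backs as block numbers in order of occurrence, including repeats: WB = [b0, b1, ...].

0: W B1 -> L1 miss  d=D]
1: R B0 -> L0 miss  d=-]
2: W B10 -> L2 miss  d=D]
3: R B2 -> L2 miss wb->B10  d=-]
4: W B4 -> L0 miss  d=D]
5: W B4 -> L0 hit  d=D]
6: R B5 -> L1 miss wb->B1  d=-]
7: R B9 -> L1 miss  d=-]
8: W B5 -> L1 miss  d=D]
9: R B5 -> L1 hit  d=D]

WB = [10, 1]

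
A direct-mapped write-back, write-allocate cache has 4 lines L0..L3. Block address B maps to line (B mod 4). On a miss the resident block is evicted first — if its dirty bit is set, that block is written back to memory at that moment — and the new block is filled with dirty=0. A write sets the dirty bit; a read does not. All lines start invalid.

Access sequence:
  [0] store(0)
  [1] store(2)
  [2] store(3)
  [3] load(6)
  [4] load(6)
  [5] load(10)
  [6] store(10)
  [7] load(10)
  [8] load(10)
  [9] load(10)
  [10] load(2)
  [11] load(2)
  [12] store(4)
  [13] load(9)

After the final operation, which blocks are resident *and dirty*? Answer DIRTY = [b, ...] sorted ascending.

DIRTY = [3, 4]

0: W B0 -> L0 miss  d=D]
1: W B2 -> L2 miss  d=D]
2: W B3 -> L3 miss  d=D]
3: R B6 -> L2 miss wb->B2  d=-]
4: R B6 -> L2 hit  d=-]
5: R B10 -> L2 miss  d=-]
6: W B10 -> L2 hit  d=D]
7: R B10 -> L2 hit  d=D]
8: R B10 -> L2 hit  d=D]
9: R B10 -> L2 hit  d=D]
10: R B2 -> L2 miss wb->B10  d=-]
11: R B2 -> L2 hit  d=-]
12: W B4 -> L0 miss wb->B0  d=D]
13: R B9 -> L1 miss  d=-]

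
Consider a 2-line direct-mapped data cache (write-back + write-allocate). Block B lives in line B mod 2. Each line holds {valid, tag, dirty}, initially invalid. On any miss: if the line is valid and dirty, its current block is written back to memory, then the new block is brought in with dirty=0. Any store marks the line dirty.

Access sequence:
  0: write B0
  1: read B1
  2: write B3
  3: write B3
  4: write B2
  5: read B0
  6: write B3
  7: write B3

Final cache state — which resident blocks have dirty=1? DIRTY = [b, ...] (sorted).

DIRTY = [3]

  0 | W B0 → L0 miss [D]
  1 | R B1 → L1 miss [-]
  2 | W B3 → L1 miss [D]
  3 | W B3 → L1 hit [D]
  4 | W B2 → L0 miss wb→B0 [D]
  5 | R B0 → L0 miss wb→B2 [-]
  6 | W B3 → L1 hit [D]
  7 | W B3 → L1 hit [D]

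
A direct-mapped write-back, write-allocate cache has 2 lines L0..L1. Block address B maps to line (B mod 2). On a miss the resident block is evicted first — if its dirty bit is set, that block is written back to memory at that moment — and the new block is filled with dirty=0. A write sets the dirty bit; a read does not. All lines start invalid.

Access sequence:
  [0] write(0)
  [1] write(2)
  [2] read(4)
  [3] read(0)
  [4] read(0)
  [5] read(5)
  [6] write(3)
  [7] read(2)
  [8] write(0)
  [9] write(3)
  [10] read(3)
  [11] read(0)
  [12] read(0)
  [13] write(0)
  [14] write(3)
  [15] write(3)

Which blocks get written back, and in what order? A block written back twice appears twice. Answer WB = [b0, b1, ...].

0: W B0 -> L0 miss  d=D]
1: W B2 -> L0 miss wb->B0  d=D]
2: R B4 -> L0 miss wb->B2  d=-]
3: R B0 -> L0 miss  d=-]
4: R B0 -> L0 hit  d=-]
5: R B5 -> L1 miss  d=-]
6: W B3 -> L1 miss  d=D]
7: R B2 -> L0 miss  d=-]
8: W B0 -> L0 miss  d=D]
9: W B3 -> L1 hit  d=D]
10: R B3 -> L1 hit  d=D]
11: R B0 -> L0 hit  d=D]
12: R B0 -> L0 hit  d=D]
13: W B0 -> L0 hit  d=D]
14: W B3 -> L1 hit  d=D]
15: W B3 -> L1 hit  d=D]

WB = [0, 2]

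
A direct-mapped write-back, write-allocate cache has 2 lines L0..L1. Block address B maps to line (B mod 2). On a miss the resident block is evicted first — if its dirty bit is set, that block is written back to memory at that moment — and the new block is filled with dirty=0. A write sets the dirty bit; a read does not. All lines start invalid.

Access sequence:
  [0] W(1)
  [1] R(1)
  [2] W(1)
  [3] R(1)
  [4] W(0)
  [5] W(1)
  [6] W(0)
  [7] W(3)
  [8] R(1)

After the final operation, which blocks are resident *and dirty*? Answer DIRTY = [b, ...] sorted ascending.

0: W B1 → L1 miss [D]
1: R B1 → L1 hit [D]
2: W B1 → L1 hit [D]
3: R B1 → L1 hit [D]
4: W B0 → L0 miss [D]
5: W B1 → L1 hit [D]
6: W B0 → L0 hit [D]
7: W B3 → L1 miss wb→B1 [D]
8: R B1 → L1 miss wb→B3 [-]

DIRTY = [0]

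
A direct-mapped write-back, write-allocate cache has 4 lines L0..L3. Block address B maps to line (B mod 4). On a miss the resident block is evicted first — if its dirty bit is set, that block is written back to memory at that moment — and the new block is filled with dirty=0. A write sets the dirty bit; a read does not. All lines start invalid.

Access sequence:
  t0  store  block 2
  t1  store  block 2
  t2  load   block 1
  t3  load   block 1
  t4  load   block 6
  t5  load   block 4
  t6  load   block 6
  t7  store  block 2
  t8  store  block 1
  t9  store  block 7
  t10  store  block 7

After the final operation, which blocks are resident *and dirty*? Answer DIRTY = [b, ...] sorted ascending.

0: W B2 → L2 miss [D]
1: W B2 → L2 hit [D]
2: R B1 → L1 miss [-]
3: R B1 → L1 hit [-]
4: R B6 → L2 miss wb→B2 [-]
5: R B4 → L0 miss [-]
6: R B6 → L2 hit [-]
7: W B2 → L2 miss [D]
8: W B1 → L1 hit [D]
9: W B7 → L3 miss [D]
10: W B7 → L3 hit [D]

DIRTY = [1, 2, 7]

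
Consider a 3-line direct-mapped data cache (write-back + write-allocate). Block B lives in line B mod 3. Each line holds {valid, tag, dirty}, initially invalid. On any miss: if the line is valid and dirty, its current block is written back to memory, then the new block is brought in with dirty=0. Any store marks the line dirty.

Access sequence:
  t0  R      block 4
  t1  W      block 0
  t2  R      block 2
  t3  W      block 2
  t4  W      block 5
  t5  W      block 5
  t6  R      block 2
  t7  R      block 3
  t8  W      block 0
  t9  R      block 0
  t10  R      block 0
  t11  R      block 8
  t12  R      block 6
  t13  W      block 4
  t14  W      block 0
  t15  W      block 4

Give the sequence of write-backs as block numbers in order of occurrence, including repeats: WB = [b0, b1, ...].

WB = [2, 5, 0, 0]

0: R B4 → L1 miss [-]
1: W B0 → L0 miss [D]
2: R B2 → L2 miss [-]
3: W B2 → L2 hit [D]
4: W B5 → L2 miss wb→B2 [D]
5: W B5 → L2 hit [D]
6: R B2 → L2 miss wb→B5 [-]
7: R B3 → L0 miss wb→B0 [-]
8: W B0 → L0 miss [D]
9: R B0 → L0 hit [D]
10: R B0 → L0 hit [D]
11: R B8 → L2 miss [-]
12: R B6 → L0 miss wb→B0 [-]
13: W B4 → L1 hit [D]
14: W B0 → L0 miss [D]
15: W B4 → L1 hit [D]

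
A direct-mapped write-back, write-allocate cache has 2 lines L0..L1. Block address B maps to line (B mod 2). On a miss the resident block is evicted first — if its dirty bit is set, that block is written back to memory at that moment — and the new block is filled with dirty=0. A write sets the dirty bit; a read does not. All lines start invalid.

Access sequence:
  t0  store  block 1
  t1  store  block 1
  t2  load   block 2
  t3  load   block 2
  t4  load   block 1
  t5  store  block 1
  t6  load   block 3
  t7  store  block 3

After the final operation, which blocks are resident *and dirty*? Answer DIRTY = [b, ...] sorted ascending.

0: W B1 -> L1 miss  d=D]
1: W B1 -> L1 hit  d=D]
2: R B2 -> L0 miss  d=-]
3: R B2 -> L0 hit  d=-]
4: R B1 -> L1 hit  d=D]
5: W B1 -> L1 hit  d=D]
6: R B3 -> L1 miss wb->B1  d=-]
7: W B3 -> L1 hit  d=D]

DIRTY = [3]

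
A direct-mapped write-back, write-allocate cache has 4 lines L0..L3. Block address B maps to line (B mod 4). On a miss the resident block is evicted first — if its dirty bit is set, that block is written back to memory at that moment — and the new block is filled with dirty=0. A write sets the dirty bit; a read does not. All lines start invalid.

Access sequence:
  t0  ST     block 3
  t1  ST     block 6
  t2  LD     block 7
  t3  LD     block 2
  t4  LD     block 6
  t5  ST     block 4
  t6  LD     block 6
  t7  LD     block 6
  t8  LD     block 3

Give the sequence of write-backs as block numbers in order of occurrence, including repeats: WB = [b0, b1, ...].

  0 | W B3 → L3 miss [D]
  1 | W B6 → L2 miss [D]
  2 | R B7 → L3 miss wb→B3 [-]
  3 | R B2 → L2 miss wb→B6 [-]
  4 | R B6 → L2 miss [-]
  5 | W B4 → L0 miss [D]
  6 | R B6 → L2 hit [-]
  7 | R B6 → L2 hit [-]
  8 | R B3 → L3 miss [-]

WB = [3, 6]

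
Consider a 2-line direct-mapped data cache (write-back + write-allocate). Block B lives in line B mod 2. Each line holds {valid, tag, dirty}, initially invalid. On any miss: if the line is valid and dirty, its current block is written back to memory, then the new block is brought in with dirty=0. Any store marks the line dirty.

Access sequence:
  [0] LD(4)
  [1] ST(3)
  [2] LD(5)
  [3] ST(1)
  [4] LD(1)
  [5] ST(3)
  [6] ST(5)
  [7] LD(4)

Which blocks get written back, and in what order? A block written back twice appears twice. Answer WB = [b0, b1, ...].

0: R B4 → L0 miss [-]
1: W B3 → L1 miss [D]
2: R B5 → L1 miss wb→B3 [-]
3: W B1 → L1 miss [D]
4: R B1 → L1 hit [D]
5: W B3 → L1 miss wb→B1 [D]
6: W B5 → L1 miss wb→B3 [D]
7: R B4 → L0 hit [-]

WB = [3, 1, 3]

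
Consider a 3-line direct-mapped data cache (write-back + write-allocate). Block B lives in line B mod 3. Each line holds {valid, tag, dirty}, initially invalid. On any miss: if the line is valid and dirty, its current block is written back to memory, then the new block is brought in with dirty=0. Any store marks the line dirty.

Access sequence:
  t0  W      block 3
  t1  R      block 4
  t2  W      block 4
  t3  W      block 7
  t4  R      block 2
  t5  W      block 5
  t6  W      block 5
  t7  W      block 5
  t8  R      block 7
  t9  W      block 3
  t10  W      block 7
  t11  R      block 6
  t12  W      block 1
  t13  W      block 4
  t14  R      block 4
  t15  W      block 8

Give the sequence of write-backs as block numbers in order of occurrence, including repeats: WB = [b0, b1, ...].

  0 | W B3 → L0 miss [D]
  1 | R B4 → L1 miss [-]
  2 | W B4 → L1 hit [D]
  3 | W B7 → L1 miss wb→B4 [D]
  4 | R B2 → L2 miss [-]
  5 | W B5 → L2 miss [D]
  6 | W B5 → L2 hit [D]
  7 | W B5 → L2 hit [D]
  8 | R B7 → L1 hit [D]
  9 | W B3 → L0 hit [D]
  10 | W B7 → L1 hit [D]
  11 | R B6 → L0 miss wb→B3 [-]
  12 | W B1 → L1 miss wb→B7 [D]
  13 | W B4 → L1 miss wb→B1 [D]
  14 | R B4 → L1 hit [D]
  15 | W B8 → L2 miss wb→B5 [D]

WB = [4, 3, 7, 1, 5]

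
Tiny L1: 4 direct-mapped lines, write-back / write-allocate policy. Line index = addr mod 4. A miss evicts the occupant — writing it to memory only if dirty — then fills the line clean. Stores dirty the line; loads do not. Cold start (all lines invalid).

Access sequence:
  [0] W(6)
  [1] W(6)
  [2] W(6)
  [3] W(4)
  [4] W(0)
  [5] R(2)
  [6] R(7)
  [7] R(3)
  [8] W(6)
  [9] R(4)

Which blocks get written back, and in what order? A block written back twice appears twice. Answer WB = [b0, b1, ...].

WB = [4, 6, 0]

0: W B6 → L2 miss [D]
1: W B6 → L2 hit [D]
2: W B6 → L2 hit [D]
3: W B4 → L0 miss [D]
4: W B0 → L0 miss wb→B4 [D]
5: R B2 → L2 miss wb→B6 [-]
6: R B7 → L3 miss [-]
7: R B3 → L3 miss [-]
8: W B6 → L2 miss [D]
9: R B4 → L0 miss wb→B0 [-]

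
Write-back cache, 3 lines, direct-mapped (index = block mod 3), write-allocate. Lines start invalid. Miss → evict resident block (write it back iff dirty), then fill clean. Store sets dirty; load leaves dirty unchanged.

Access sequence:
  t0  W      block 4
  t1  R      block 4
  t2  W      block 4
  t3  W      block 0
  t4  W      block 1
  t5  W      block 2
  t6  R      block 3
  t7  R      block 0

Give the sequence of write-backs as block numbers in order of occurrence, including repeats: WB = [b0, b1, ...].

0: W B4 → L1 miss [D]
1: R B4 → L1 hit [D]
2: W B4 → L1 hit [D]
3: W B0 → L0 miss [D]
4: W B1 → L1 miss wb→B4 [D]
5: W B2 → L2 miss [D]
6: R B3 → L0 miss wb→B0 [-]
7: R B0 → L0 miss [-]

WB = [4, 0]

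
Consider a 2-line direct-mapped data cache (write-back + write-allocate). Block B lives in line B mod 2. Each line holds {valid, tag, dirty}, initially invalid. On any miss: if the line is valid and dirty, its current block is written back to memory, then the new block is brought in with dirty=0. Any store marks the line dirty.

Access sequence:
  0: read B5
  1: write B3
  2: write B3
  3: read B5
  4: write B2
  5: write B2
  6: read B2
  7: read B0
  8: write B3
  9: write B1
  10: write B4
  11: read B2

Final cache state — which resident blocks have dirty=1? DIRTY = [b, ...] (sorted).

0: R B5 -> L1 miss  d=-]
1: W B3 -> L1 miss  d=D]
2: W B3 -> L1 hit  d=D]
3: R B5 -> L1 miss wb->B3  d=-]
4: W B2 -> L0 miss  d=D]
5: W B2 -> L0 hit  d=D]
6: R B2 -> L0 hit  d=D]
7: R B0 -> L0 miss wb->B2  d=-]
8: W B3 -> L1 miss  d=D]
9: W B1 -> L1 miss wb->B3  d=D]
10: W B4 -> L0 miss  d=D]
11: R B2 -> L0 miss wb->B4  d=-]

DIRTY = [1]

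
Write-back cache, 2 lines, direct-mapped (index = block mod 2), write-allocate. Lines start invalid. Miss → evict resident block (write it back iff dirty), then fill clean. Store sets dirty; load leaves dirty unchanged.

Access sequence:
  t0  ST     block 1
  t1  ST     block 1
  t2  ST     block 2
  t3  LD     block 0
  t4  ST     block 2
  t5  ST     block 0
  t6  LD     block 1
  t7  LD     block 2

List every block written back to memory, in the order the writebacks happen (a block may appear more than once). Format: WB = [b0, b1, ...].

WB = [2, 2, 0]

0: W B1 → L1 miss [D]
1: W B1 → L1 hit [D]
2: W B2 → L0 miss [D]
3: R B0 → L0 miss wb→B2 [-]
4: W B2 → L0 miss [D]
5: W B0 → L0 miss wb→B2 [D]
6: R B1 → L1 hit [D]
7: R B2 → L0 miss wb→B0 [-]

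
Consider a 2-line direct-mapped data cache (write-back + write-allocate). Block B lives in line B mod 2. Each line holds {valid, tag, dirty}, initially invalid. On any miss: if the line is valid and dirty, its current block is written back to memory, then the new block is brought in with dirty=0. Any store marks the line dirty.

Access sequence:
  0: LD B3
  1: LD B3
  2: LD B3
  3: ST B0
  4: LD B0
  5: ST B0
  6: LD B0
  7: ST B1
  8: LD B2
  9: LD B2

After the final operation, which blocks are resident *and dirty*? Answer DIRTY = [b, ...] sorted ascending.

DIRTY = [1]

0: R B3 -> L1 miss  d=-]
1: R B3 -> L1 hit  d=-]
2: R B3 -> L1 hit  d=-]
3: W B0 -> L0 miss  d=D]
4: R B0 -> L0 hit  d=D]
5: W B0 -> L0 hit  d=D]
6: R B0 -> L0 hit  d=D]
7: W B1 -> L1 miss  d=D]
8: R B2 -> L0 miss wb->B0  d=-]
9: R B2 -> L0 hit  d=-]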